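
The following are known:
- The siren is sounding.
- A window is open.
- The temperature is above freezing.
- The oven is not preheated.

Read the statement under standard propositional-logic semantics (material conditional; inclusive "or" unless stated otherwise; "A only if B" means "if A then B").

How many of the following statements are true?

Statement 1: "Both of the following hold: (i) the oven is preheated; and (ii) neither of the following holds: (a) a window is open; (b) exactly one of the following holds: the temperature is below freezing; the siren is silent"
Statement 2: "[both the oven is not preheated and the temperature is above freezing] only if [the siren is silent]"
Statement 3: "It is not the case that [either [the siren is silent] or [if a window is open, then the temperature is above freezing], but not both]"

0

Let L = "the oven is preheated" (F), W = "a window is open" (T), M = "the temperature is below freezing" (F), N = "the siren is sounding" (T).

Statement 1: This is L & (W nor (M xor ~N)).

~N = ~T = F
M xor ~N = F xor F = F
W nor (M xor ~N) = T nor F = F
L & (W nor (M xor ~N)) = F & F = F
Hence Statement 1 is false.

Statement 2: In symbols: (~L & ~M) -> ~N

~L = ~F = T
~M = ~F = T
~L & ~M = T & T = T
~N = ~T = F
(~L & ~M) -> ~N = T -> F = F
Thus Statement 2 is false.

Statement 3: In symbols: ~(~N xor (W -> ~M))

~N = ~T = F
~M = ~F = T
W -> ~M = T -> T = T
~N xor (W -> ~M) = F xor T = T
~(~N xor (W -> ~M)) = ~T = F
Hence Statement 3 is false.

Count: 0.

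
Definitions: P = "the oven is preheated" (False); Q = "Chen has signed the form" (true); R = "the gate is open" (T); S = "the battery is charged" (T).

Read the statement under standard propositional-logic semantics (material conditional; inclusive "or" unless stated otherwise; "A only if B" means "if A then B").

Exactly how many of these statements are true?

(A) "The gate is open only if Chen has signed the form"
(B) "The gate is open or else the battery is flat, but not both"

2

(A): This is R -> Q.

R -> Q = True -> True = True
Thus (A) is true.

(B): Parsed as R xor not S

not S = not True = False
R xor not S = True xor False = True
Hence (B) is true.

True statements: 2 ((A), (B)).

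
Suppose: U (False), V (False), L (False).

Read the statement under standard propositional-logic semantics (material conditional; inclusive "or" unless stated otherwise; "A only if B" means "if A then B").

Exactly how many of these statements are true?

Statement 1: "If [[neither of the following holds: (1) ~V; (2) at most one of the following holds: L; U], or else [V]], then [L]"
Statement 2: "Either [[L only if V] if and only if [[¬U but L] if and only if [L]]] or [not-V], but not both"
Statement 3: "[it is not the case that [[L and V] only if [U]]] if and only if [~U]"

1

Statement 1: Formalization: ((not V nor (L nand U)) or V) -> L

not V = not False = True
L nand U = False nand False = True
not V nor (L nand U) = True nor True = False
(not V nor (L nand U)) or V = False or False = False
((not V nor (L nand U)) or V) -> L = False -> False = True
Thus Statement 1 is true.

Statement 2: Parsed as ((L -> V) iff ((not U and L) iff L)) xor not V

L -> V = False -> False = True
not U = not False = True
not U and L = True and False = False
(not U and L) iff L = False iff False = True
(L -> V) iff ((not U and L) iff L) = True iff True = True
not V = not False = True
((L -> V) iff ((not U and L) iff L)) xor not V = True xor True = False
So Statement 2 is false.

Statement 3: This is not ((L and V) -> U) iff not U.

L and V = False and False = False
(L and V) -> U = False -> False = True
not ((L and V) -> U) = not True = False
not U = not False = True
not ((L and V) -> U) iff not U = False iff True = False
Thus Statement 3 is false.

True statements: 1 (Statement 1).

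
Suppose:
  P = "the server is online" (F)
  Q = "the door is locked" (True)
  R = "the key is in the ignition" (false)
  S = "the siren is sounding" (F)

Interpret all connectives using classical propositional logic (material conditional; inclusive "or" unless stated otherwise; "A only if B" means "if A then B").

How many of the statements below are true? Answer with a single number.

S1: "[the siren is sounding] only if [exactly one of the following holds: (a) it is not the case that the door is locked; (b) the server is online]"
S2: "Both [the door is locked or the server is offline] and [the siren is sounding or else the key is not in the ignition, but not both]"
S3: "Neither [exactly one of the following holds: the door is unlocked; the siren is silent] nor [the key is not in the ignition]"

S1: Formalization: S -> (not Q xor P)

not Q = not True = False
not Q xor P = False xor False = False
S -> (not Q xor P) = False -> False = True
So S1 is true.

S2: Parsed as (Q or not P) and (S xor not R)

not P = not False = True
Q or not P = True or True = True
not R = not False = True
S xor not R = False xor True = True
(Q or not P) and (S xor not R) = True and True = True
Hence S2 is true.

S3: Parsed as (not Q xor not S) nor not R

not Q = not True = False
not S = not False = True
not Q xor not S = False xor True = True
not R = not False = True
(not Q xor not S) nor not R = True nor True = False
So S3 is false.

Count: 2.

2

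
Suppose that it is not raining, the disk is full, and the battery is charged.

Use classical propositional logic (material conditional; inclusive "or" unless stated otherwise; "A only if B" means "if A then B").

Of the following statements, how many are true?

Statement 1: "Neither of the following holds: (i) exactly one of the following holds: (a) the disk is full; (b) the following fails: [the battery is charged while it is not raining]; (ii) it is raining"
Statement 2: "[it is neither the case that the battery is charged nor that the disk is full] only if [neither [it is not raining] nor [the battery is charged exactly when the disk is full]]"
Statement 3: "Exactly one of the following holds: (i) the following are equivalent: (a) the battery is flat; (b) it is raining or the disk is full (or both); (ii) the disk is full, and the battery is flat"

1

Let R = "the disk is full" (True), N = "the battery is charged" (True), G = "it is raining" (False).

Statement 1: Formalization: (R xor not (N and not G)) nor G

not G = not False = True
N and not G = True and True = True
not (N and not G) = not True = False
R xor not (N and not G) = True xor False = True
(R xor not (N and not G)) nor G = True nor False = False
Hence Statement 1 is false.

Statement 2: Parsed as (N nor R) -> (not G nor (N iff R))

N nor R = True nor True = False
not G = not False = True
N iff R = True iff True = True
not G nor (N iff R) = True nor True = False
(N nor R) -> (not G nor (N iff R)) = False -> False = True
So Statement 2 is true.

Statement 3: This is (not N iff (G or R)) xor (R and not N).

not N = not True = False
G or R = False or True = True
not N iff (G or R) = False iff True = False
not N = not True = False
R and not N = True and False = False
(not N iff (G or R)) xor (R and not N) = False xor False = False
So Statement 3 is false.

1 of the 3 statements is true.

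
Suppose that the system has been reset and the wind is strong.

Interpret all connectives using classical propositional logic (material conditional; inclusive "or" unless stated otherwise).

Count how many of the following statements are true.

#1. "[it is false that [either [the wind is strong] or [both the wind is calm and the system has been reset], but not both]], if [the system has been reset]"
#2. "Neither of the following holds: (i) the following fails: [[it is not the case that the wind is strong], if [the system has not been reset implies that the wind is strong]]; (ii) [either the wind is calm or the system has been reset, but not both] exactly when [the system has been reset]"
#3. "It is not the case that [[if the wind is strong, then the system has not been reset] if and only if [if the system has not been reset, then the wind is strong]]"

Let M = "the system has been reset" (T), D = "the wind is strong" (T).

#1: In symbols: M -> ~(D xor (~D & M))

~D = ~T = F
~D & M = F & T = F
D xor (~D & M) = T xor F = T
~(D xor (~D & M)) = ~T = F
M -> ~(D xor (~D & M)) = T -> F = F
So #1 is false.

#2: Formalization: ~((~M -> D) -> ~D) nor ((~D xor M) <-> M)

~M = ~T = F
~M -> D = F -> T = T
~D = ~T = F
(~M -> D) -> ~D = T -> F = F
~((~M -> D) -> ~D) = ~F = T
~D = ~T = F
~D xor M = F xor T = T
(~D xor M) <-> M = T <-> T = T
~((~M -> D) -> ~D) nor ((~D xor M) <-> M) = T nor T = F
Thus #2 is false.

#3: In symbols: ~((D -> ~M) <-> (~M -> D))

~M = ~T = F
D -> ~M = T -> F = F
~M = ~T = F
~M -> D = F -> T = T
(D -> ~M) <-> (~M -> D) = F <-> T = F
~((D -> ~M) <-> (~M -> D)) = ~F = T
Hence #3 is true.

Count: 1.

1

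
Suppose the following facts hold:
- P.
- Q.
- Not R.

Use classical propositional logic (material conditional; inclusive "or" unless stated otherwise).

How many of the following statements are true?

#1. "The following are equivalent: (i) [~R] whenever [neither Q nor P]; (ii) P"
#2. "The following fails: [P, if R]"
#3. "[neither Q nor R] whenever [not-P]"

2

#1: In symbols: ((Q nor P) -> ~R) <-> P

Q nor P = T nor T = F
~R = ~F = T
(Q nor P) -> ~R = F -> T = T
((Q nor P) -> ~R) <-> P = T <-> T = T
So #1 is true.

#2: Parsed as ~(R -> P)

R -> P = F -> T = T
~(R -> P) = ~T = F
Hence #2 is false.

#3: Formalization: ~P -> (Q nor R)

~P = ~T = F
Q nor R = T nor F = F
~P -> (Q nor R) = F -> F = T
Hence #3 is true.

True statements: 2.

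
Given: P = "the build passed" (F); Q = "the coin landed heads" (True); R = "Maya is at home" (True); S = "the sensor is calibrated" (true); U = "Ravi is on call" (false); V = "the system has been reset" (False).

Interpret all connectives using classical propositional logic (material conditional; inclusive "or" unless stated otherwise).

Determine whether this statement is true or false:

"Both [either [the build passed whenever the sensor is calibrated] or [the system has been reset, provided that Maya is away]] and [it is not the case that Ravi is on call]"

true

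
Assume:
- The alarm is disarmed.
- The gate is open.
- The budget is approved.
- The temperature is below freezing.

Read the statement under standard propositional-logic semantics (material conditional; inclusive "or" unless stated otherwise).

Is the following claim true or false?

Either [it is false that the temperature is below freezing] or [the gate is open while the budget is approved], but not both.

true

Let H = "the temperature is below freezing" (T), W = "the gate is open" (T), Q = "the budget is approved" (T).
This is ¬H ⊕ (W ∧ Q).

¬H = ¬T = F
W ∧ Q = T ∧ T = T
¬H ⊕ (W ∧ Q) = F ⊕ T = T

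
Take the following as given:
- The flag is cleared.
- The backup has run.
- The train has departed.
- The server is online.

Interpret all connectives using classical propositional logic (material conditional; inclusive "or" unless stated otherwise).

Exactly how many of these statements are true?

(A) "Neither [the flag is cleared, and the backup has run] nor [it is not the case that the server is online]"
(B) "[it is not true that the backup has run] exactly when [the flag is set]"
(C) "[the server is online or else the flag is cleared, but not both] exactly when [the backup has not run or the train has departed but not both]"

1

Let P = "the flag is set" (F), U = "the backup has run" (T), G = "the server is online" (T), K = "the train has departed" (T).

(A): Parsed as (¬P ∧ U) ↓ ¬G

¬P = ¬F = T
¬P ∧ U = T ∧ T = T
¬G = ¬T = F
(¬P ∧ U) ↓ ¬G = T ↓ F = F
Hence (A) is false.

(B): In symbols: ¬U ↔ P

¬U = ¬T = F
¬U ↔ P = F ↔ F = T
Thus (B) is true.

(C): Formalization: (G ⊕ ¬P) ↔ (¬U ⊕ K)

¬P = ¬F = T
G ⊕ ¬P = T ⊕ T = F
¬U = ¬T = F
¬U ⊕ K = F ⊕ T = T
(G ⊕ ¬P) ↔ (¬U ⊕ K) = F ↔ T = F
Hence (C) is false.

1 of the 3 statements is true.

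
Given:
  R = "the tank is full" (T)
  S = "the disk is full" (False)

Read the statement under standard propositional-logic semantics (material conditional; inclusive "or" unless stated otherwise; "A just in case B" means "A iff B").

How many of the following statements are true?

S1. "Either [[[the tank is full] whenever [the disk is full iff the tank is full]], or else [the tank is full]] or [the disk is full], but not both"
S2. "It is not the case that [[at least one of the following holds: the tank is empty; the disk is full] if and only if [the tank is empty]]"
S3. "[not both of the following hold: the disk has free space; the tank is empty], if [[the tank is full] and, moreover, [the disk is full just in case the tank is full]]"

S1: Formalization: (((S <-> R) -> R) | R) xor S

S <-> R = F <-> T = F
(S <-> R) -> R = F -> T = T
((S <-> R) -> R) | R = T | T = T
(((S <-> R) -> R) | R) xor S = T xor F = T
Hence S1 is true.

S2: This is ~((~R | S) <-> ~R).

~R = ~T = F
~R | S = F | F = F
~R = ~T = F
(~R | S) <-> ~R = F <-> F = T
~((~R | S) <-> ~R) = ~T = F
Hence S2 is false.

S3: In symbols: (R & (S <-> R)) -> (~S nand ~R)

S <-> R = F <-> T = F
R & (S <-> R) = T & F = F
~S = ~F = T
~R = ~T = F
~S nand ~R = T nand F = T
(R & (S <-> R)) -> (~S nand ~R) = F -> T = T
Hence S3 is true.

Count: 2.

2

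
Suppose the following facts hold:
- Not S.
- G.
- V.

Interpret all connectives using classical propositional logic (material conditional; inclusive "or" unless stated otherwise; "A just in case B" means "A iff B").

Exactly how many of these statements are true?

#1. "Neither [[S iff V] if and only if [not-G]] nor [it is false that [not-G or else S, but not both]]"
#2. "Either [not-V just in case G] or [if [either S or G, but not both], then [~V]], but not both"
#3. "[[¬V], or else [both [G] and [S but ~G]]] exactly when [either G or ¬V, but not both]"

0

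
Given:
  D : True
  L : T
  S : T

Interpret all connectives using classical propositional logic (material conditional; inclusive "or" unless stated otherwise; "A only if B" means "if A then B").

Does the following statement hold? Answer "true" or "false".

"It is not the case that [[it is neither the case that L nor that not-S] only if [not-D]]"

The statement is false.

Values: L=T, S=T, D=T.
Formalization: ¬((L ↓ ¬S) → ¬D)

¬S = ¬T = F
L ↓ ¬S = T ↓ F = F
¬D = ¬T = F
(L ↓ ¬S) → ¬D = F → F = T
¬((L ↓ ¬S) → ¬D) = ¬T = F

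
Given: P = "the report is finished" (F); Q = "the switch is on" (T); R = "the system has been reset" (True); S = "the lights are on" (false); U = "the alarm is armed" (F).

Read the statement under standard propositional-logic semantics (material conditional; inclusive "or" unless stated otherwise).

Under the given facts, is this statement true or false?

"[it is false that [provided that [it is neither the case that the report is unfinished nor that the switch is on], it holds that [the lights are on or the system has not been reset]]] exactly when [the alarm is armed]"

The statement is true.

Values: P=F, Q=T, S=F, R=T, U=F.
Formalization: ~((~P nor Q) -> (S | ~R)) <-> U

~P = ~F = T
~P nor Q = T nor T = F
~R = ~T = F
S | ~R = F | F = F
(~P nor Q) -> (S | ~R) = F -> F = T
~((~P nor Q) -> (S | ~R)) = ~T = F
~((~P nor Q) -> (S | ~R)) <-> U = F <-> F = T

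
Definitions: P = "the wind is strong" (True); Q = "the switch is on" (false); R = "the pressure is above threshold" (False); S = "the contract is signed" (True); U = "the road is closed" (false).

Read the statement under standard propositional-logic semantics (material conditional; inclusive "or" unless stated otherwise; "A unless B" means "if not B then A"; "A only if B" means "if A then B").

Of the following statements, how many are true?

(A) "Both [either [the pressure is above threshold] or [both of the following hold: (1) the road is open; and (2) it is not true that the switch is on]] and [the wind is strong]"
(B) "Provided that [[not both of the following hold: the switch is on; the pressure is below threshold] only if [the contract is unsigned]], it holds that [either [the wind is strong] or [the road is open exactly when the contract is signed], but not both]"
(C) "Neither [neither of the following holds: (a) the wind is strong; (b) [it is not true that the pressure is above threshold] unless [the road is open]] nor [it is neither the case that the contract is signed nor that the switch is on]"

3

(A): Formalization: (R or (not U and not Q)) and P

not U = not False = True
not Q = not False = True
not U and not Q = True and True = True
R or (not U and not Q) = False or True = True
(R or (not U and not Q)) and P = True and True = True
So (A) is true.

(B): In symbols: ((Q nand not R) -> not S) -> (P xor (not U iff S))

not R = not False = True
Q nand not R = False nand True = True
not S = not True = False
(Q nand not R) -> not S = True -> False = False
not U = not False = True
not U iff S = True iff True = True
P xor (not U iff S) = True xor True = False
((Q nand not R) -> not S) -> (P xor (not U iff S)) = False -> False = True
Thus (B) is true.

(C): This is (P nor (not R or not U)) nor (S nor Q).

not R = not False = True
not U = not False = True
not R or not U = True or True = True
P nor (not R or not U) = True nor True = False
S nor Q = True nor False = False
(P nor (not R or not U)) nor (S nor Q) = False nor False = True
So (C) is true.

Count: 3.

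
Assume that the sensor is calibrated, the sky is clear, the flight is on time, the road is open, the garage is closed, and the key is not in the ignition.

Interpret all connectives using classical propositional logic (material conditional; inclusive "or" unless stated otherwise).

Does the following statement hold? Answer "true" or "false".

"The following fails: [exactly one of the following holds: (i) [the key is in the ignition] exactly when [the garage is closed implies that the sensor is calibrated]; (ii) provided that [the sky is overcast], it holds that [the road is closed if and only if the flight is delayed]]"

False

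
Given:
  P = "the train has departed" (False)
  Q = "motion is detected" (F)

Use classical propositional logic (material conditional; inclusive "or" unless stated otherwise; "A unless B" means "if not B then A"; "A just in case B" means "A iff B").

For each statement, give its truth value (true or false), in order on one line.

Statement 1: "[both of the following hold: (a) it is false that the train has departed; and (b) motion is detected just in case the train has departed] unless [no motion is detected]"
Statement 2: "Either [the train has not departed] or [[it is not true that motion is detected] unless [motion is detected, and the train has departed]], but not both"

Statement 1 T / Statement 2 F

Statement 1: In symbols: (¬P ∧ (Q ↔ P)) ∨ ¬Q

¬P = ¬F = T
Q ↔ P = F ↔ F = T
¬P ∧ (Q ↔ P) = T ∧ T = T
¬Q = ¬F = T
(¬P ∧ (Q ↔ P)) ∨ ¬Q = T ∨ T = T
Hence Statement 1 is true.

Statement 2: This is ¬P ⊕ (¬Q ∨ (Q ∧ P)).

¬P = ¬F = T
¬Q = ¬F = T
Q ∧ P = F ∧ F = F
¬Q ∨ (Q ∧ P) = T ∨ F = T
¬P ⊕ (¬Q ∨ (Q ∧ P)) = T ⊕ T = F
Thus Statement 2 is false.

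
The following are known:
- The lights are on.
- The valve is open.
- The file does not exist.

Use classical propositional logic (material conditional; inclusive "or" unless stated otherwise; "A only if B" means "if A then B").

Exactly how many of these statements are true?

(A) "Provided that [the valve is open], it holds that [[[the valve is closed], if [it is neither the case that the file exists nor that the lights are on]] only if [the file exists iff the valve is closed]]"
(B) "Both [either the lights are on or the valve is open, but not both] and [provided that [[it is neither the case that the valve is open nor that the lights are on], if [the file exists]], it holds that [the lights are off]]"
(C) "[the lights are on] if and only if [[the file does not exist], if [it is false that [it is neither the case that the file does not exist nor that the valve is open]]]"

Let K = "the valve is open" (True), D = "the file exists" (False), L = "the lights are on" (True).

(A): This is K -> (((D nor L) -> not K) -> (D iff not K)).

D nor L = False nor True = False
not K = not True = False
(D nor L) -> not K = False -> False = True
not K = not True = False
D iff not K = False iff False = True
((D nor L) -> not K) -> (D iff not K) = True -> True = True
K -> (((D nor L) -> not K) -> (D iff not K)) = True -> True = True
Hence (A) is true.

(B): Formalization: (L xor K) and ((D -> (K nor L)) -> not L)

L xor K = True xor True = False
K nor L = True nor True = False
D -> (K nor L) = False -> False = True
not L = not True = False
(D -> (K nor L)) -> not L = True -> False = False
(L xor K) and ((D -> (K nor L)) -> not L) = False and False = False
Hence (B) is false.

(C): In symbols: L iff (not (not D nor K) -> not D)

not D = not False = True
not D nor K = True nor True = False
not (not D nor K) = not False = True
not D = not False = True
not (not D nor K) -> not D = True -> True = True
L iff (not (not D nor K) -> not D) = True iff True = True
So (C) is true.

True statements: 2.

2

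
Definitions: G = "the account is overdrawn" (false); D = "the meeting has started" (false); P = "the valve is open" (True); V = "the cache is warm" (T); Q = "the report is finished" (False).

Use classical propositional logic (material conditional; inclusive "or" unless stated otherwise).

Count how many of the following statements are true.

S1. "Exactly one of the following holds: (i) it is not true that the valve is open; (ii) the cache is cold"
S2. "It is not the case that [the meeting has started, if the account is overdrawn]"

0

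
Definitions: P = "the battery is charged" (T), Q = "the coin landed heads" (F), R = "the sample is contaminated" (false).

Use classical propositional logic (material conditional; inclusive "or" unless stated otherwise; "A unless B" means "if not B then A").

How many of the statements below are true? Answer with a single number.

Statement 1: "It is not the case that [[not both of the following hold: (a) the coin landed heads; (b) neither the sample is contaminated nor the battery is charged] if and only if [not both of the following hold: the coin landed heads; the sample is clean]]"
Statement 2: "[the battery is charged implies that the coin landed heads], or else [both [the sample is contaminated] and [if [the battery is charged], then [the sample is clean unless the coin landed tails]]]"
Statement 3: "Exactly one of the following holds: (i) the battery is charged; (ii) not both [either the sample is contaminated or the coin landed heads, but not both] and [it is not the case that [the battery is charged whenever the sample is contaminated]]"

0

Statement 1: Formalization: ¬((Q ↑ (R ↓ P)) ↔ (Q ↑ ¬R))

R ↓ P = F ↓ T = F
Q ↑ (R ↓ P) = F ↑ F = T
¬R = ¬F = T
Q ↑ ¬R = F ↑ T = T
(Q ↑ (R ↓ P)) ↔ (Q ↑ ¬R) = T ↔ T = T
¬((Q ↑ (R ↓ P)) ↔ (Q ↑ ¬R)) = ¬T = F
Hence Statement 1 is false.

Statement 2: Parsed as (P → Q) ∨ (R ∧ (P → (¬R ∨ ¬Q)))

P → Q = T → F = F
¬R = ¬F = T
¬Q = ¬F = T
¬R ∨ ¬Q = T ∨ T = T
P → (¬R ∨ ¬Q) = T → T = T
R ∧ (P → (¬R ∨ ¬Q)) = F ∧ T = F
(P → Q) ∨ (R ∧ (P → (¬R ∨ ¬Q))) = F ∨ F = F
Hence Statement 2 is false.

Statement 3: Parsed as P ⊕ ((R ⊕ Q) ↑ ¬(R → P))

R ⊕ Q = F ⊕ F = F
R → P = F → T = T
¬(R → P) = ¬T = F
(R ⊕ Q) ↑ ¬(R → P) = F ↑ F = T
P ⊕ ((R ⊕ Q) ↑ ¬(R → P)) = T ⊕ T = F
Thus Statement 3 is false.

Count: 0.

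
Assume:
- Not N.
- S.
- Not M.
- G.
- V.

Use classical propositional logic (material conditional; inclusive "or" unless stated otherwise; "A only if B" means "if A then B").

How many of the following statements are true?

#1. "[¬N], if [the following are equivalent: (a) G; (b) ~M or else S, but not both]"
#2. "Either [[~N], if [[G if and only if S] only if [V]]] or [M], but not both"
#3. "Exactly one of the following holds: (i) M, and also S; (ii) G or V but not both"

#1: This is (G <-> (~M xor S)) -> ~N.

~M = ~F = T
~M xor S = T xor T = F
G <-> (~M xor S) = T <-> F = F
~N = ~F = T
(G <-> (~M xor S)) -> ~N = F -> T = T
Thus #1 is true.

#2: Formalization: (((G <-> S) -> V) -> ~N) xor M

G <-> S = T <-> T = T
(G <-> S) -> V = T -> T = T
~N = ~F = T
((G <-> S) -> V) -> ~N = T -> T = T
(((G <-> S) -> V) -> ~N) xor M = T xor F = T
Hence #2 is true.

#3: Parsed as (M & S) xor (G xor V)

M & S = F & T = F
G xor V = T xor T = F
(M & S) xor (G xor V) = F xor F = F
Thus #3 is false.

2 of the 3 statements are true (#1, #2).

2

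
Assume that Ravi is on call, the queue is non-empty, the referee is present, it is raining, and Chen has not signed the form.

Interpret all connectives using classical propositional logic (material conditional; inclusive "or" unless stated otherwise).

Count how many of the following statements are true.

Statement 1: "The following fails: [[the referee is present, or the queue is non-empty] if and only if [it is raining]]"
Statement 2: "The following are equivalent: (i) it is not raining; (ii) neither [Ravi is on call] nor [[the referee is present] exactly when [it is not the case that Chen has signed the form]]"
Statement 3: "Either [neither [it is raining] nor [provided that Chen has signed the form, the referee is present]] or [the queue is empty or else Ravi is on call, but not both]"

2

Let R = "the referee is present" (T), Q = "the queue is empty" (F), S = "it is raining" (T), P = "Ravi is on call" (T), U = "Chen has signed the form" (F).

Statement 1: In symbols: ~((R | ~Q) <-> S)

~Q = ~F = T
R | ~Q = T | T = T
(R | ~Q) <-> S = T <-> T = T
~((R | ~Q) <-> S) = ~T = F
So Statement 1 is false.

Statement 2: Formalization: ~S <-> (P nor (R <-> ~U))

~S = ~T = F
~U = ~F = T
R <-> ~U = T <-> T = T
P nor (R <-> ~U) = T nor T = F
~S <-> (P nor (R <-> ~U)) = F <-> F = T
So Statement 2 is true.

Statement 3: Parsed as (S nor (U -> R)) | (Q xor P)

U -> R = F -> T = T
S nor (U -> R) = T nor T = F
Q xor P = F xor T = T
(S nor (U -> R)) | (Q xor P) = F | T = T
So Statement 3 is true.

True statements: 2.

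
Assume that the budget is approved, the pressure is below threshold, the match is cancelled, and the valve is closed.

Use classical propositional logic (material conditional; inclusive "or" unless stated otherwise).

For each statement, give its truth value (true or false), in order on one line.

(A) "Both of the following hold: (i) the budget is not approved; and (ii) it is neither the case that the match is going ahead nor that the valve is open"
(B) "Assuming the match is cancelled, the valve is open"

(A) F, (B) F

Let P = "the budget is approved" (T), R = "the match is cancelled" (T), S = "the valve is open" (F).

(A): This is ~P & (~R nor S).

~P = ~T = F
~R = ~T = F
~R nor S = F nor F = T
~P & (~R nor S) = F & T = F
Thus (A) is false.

(B): In symbols: R -> S

R -> S = T -> F = F
So (B) is false.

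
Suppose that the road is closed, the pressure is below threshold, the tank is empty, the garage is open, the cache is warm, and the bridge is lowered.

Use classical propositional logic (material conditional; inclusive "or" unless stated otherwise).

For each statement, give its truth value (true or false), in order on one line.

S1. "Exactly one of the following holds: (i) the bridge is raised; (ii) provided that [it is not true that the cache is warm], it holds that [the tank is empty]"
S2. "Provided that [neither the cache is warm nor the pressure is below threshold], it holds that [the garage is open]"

S1 T; S2 T

Let W = "the bridge is raised" (False), H = "the cache is warm" (True), N = "the tank is full" (False), G = "the pressure is above threshold" (False), Q = "the garage is closed" (False).

S1: Parsed as W xor (not H -> not N)

not H = not True = False
not N = not False = True
not H -> not N = False -> True = True
W xor (not H -> not N) = False xor True = True
Hence S1 is true.

S2: Formalization: (H nor not G) -> not Q

not G = not False = True
H nor not G = True nor True = False
not Q = not False = True
(H nor not G) -> not Q = False -> True = True
Hence S2 is true.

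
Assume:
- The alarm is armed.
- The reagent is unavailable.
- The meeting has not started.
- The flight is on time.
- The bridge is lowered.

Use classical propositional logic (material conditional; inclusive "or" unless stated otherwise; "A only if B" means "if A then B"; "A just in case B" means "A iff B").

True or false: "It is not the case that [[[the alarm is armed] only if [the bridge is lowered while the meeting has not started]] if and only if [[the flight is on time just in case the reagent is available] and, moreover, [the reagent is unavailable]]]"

Let V = "the alarm is armed" (True), K = "the bridge is raised" (False), G = "the meeting has started" (False), R = "the flight is delayed" (False), P = "the reagent is available" (False).
Formalization: not ((V -> (not K and not G)) iff ((not R iff P) and not P))

not K = not False = True
not G = not False = True
not K and not G = True and True = True
V -> (not K and not G) = True -> True = True
not R = not False = True
not R iff P = True iff False = False
not P = not False = True
(not R iff P) and not P = False and True = False
(V -> (not K and not G)) iff ((not R iff P) and not P) = True iff False = False
not ((V -> (not K and not G)) iff ((not R iff P) and not P)) = not False = True

The statement is true.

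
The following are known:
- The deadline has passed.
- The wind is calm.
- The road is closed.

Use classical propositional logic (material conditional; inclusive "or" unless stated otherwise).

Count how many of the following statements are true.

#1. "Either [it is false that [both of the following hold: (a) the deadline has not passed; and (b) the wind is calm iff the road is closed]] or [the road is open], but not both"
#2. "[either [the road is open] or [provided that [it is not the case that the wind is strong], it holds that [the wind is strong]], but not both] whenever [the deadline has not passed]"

Let P = "the deadline has passed" (T), Q = "the wind is strong" (F), R = "the road is closed" (T).

#1: This is ¬(¬P ∧ (¬Q ↔ R)) ⊕ ¬R.

¬P = ¬T = F
¬Q = ¬F = T
¬Q ↔ R = T ↔ T = T
¬P ∧ (¬Q ↔ R) = F ∧ T = F
¬(¬P ∧ (¬Q ↔ R)) = ¬F = T
¬R = ¬T = F
¬(¬P ∧ (¬Q ↔ R)) ⊕ ¬R = T ⊕ F = T
So #1 is true.

#2: Parsed as ¬P → (¬R ⊕ (¬Q → Q))

¬P = ¬T = F
¬R = ¬T = F
¬Q = ¬F = T
¬Q → Q = T → F = F
¬R ⊕ (¬Q → Q) = F ⊕ F = F
¬P → (¬R ⊕ (¬Q → Q)) = F → F = T
So #2 is true.

2 of the 2 statements are true.

2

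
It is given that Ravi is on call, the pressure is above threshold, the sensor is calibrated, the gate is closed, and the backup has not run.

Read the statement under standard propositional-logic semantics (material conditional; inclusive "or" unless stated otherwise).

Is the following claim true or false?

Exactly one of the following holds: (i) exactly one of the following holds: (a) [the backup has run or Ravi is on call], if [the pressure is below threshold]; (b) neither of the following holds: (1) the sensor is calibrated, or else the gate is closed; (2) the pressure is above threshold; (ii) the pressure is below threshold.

True

Let P = "the pressure is above threshold" (True), R = "the backup has run" (False), Q = "Ravi is on call" (True), H = "the sensor is calibrated" (True), V = "the gate is open" (False).
Parsed as ((not P -> (R or Q)) xor ((H or not V) nor P)) xor not P

not P = not True = False
R or Q = False or True = True
not P -> (R or Q) = False -> True = True
not V = not False = True
H or not V = True or True = True
(H or not V) nor P = True nor True = False
(not P -> (R or Q)) xor ((H or not V) nor P) = True xor False = True
not P = not True = False
((not P -> (R or Q)) xor ((H or not V) nor P)) xor not P = True xor False = True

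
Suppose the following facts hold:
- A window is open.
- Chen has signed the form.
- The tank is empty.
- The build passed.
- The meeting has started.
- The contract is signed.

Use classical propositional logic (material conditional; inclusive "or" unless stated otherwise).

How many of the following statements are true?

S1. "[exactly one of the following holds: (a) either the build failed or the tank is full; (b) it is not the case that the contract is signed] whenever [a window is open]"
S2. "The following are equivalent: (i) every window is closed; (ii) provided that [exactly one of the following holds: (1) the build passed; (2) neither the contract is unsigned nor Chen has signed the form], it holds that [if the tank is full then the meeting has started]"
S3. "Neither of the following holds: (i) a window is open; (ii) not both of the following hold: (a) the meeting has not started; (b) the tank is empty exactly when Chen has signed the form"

Let K = "a window is open" (T), H = "the build passed" (T), N = "the tank is full" (F), L = "the contract is signed" (T), W = "Chen has signed the form" (T), P = "the meeting has started" (T).

S1: Formalization: K → ((¬H ∨ N) ⊕ ¬L)

¬H = ¬T = F
¬H ∨ N = F ∨ F = F
¬L = ¬T = F
(¬H ∨ N) ⊕ ¬L = F ⊕ F = F
K → ((¬H ∨ N) ⊕ ¬L) = T → F = F
Thus S1 is false.

S2: Parsed as ¬K ↔ ((H ⊕ (¬L ↓ W)) → (N → P))

¬K = ¬T = F
¬L = ¬T = F
¬L ↓ W = F ↓ T = F
H ⊕ (¬L ↓ W) = T ⊕ F = T
N → P = F → T = T
(H ⊕ (¬L ↓ W)) → (N → P) = T → T = T
¬K ↔ ((H ⊕ (¬L ↓ W)) → (N → P)) = F ↔ T = F
Thus S2 is false.

S3: Formalization: K ↓ (¬P ↑ (¬N ↔ W))

¬P = ¬T = F
¬N = ¬F = T
¬N ↔ W = T ↔ T = T
¬P ↑ (¬N ↔ W) = F ↑ T = T
K ↓ (¬P ↑ (¬N ↔ W)) = T ↓ T = F
Thus S3 is false.

0 of the 3 statements are true (none).

0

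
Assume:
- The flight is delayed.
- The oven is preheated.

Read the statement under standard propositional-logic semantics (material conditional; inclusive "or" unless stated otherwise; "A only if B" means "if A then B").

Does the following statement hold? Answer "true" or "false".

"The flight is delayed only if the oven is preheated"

True

Let M = "the flight is delayed" (True), W = "the oven is preheated" (True).
This is M -> W.

M -> W = True -> True = True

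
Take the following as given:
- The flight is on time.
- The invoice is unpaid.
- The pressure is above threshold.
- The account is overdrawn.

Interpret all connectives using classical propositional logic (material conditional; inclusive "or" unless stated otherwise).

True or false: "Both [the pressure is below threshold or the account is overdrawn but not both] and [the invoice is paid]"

False.

Let P = "the pressure is above threshold" (T), H = "the account is overdrawn" (T), U = "the invoice is paid" (F).
This is (~P xor H) & U.

~P = ~T = F
~P xor H = F xor T = T
(~P xor H) & U = T & F = F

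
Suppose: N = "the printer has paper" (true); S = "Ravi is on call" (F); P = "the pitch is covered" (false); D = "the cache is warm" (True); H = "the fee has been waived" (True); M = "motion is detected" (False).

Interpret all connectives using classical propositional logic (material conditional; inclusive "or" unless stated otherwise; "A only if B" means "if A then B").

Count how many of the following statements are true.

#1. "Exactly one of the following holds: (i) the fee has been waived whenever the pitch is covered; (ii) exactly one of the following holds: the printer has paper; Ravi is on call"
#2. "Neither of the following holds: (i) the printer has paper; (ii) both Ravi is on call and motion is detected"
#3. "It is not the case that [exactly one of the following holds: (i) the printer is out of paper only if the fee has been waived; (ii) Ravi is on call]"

#1: In symbols: (P -> H) xor (N xor S)

P -> H = False -> True = True
N xor S = True xor False = True
(P -> H) xor (N xor S) = True xor True = False
Hence #1 is false.

#2: Formalization: N nor (S and M)

S and M = False and False = False
N nor (S and M) = True nor False = False
Hence #2 is false.

#3: Formalization: not ((not N -> H) xor S)

not N = not True = False
not N -> H = False -> True = True
(not N -> H) xor S = True xor False = True
not ((not N -> H) xor S) = not True = False
So #3 is false.

0 of the 3 statements are true (none).

0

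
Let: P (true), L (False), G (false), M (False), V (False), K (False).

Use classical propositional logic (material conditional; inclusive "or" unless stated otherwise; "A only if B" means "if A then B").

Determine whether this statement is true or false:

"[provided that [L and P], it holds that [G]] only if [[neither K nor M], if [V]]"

In symbols: ((L and P) -> G) -> (V -> (K nor M))

L and P = False and True = False
(L and P) -> G = False -> False = True
K nor M = False nor False = True
V -> (K nor M) = False -> True = True
((L and P) -> G) -> (V -> (K nor M)) = True -> True = True

The statement is true.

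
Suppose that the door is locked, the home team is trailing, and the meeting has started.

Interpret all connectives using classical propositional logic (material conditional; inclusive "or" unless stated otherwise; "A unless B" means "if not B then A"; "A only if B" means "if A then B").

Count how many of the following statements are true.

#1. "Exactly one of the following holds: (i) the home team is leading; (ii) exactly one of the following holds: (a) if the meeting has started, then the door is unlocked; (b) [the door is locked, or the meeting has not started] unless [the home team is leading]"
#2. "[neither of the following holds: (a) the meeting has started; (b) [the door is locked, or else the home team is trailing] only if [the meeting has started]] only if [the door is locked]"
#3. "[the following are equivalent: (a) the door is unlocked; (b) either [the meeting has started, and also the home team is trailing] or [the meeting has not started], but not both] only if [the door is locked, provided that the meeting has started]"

3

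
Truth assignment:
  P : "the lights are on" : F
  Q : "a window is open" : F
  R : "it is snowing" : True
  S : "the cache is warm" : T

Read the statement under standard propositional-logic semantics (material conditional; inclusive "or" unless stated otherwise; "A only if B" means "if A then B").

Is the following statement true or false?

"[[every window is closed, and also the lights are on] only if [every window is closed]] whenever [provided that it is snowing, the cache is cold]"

True

Parsed as (R → ¬S) → ((¬Q ∧ P) → ¬Q)

¬S = ¬T = F
R → ¬S = T → F = F
¬Q = ¬F = T
¬Q ∧ P = T ∧ F = F
¬Q = ¬F = T
(¬Q ∧ P) → ¬Q = F → T = T
(R → ¬S) → ((¬Q ∧ P) → ¬Q) = F → T = T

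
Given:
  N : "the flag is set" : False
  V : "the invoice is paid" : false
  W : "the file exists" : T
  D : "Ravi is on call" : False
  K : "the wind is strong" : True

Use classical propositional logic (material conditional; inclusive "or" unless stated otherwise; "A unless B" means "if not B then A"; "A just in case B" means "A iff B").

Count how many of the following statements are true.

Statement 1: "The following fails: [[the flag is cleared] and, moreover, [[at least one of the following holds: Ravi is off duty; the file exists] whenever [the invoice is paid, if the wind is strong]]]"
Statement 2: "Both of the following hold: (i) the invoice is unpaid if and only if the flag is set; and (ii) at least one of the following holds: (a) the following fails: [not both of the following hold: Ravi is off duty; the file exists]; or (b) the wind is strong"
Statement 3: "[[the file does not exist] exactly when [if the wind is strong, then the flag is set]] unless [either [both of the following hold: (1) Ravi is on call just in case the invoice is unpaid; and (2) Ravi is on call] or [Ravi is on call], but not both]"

Statement 1: Formalization: not (not N and ((K -> V) -> (not D or W)))

not N = not False = True
K -> V = True -> False = False
not D = not False = True
not D or W = True or True = True
(K -> V) -> (not D or W) = False -> True = True
not N and ((K -> V) -> (not D or W)) = True and True = True
not (not N and ((K -> V) -> (not D or W))) = not True = False
So Statement 1 is false.

Statement 2: Formalization: (not V iff N) and (not (not D nand W) or K)

not V = not False = True
not V iff N = True iff False = False
not D = not False = True
not D nand W = True nand True = False
not (not D nand W) = not False = True
not (not D nand W) or K = True or True = True
(not V iff N) and (not (not D nand W) or K) = False and True = False
So Statement 2 is false.

Statement 3: Formalization: (not W iff (K -> N)) or (((D iff not V) and D) xor D)

not W = not True = False
K -> N = True -> False = False
not W iff (K -> N) = False iff False = True
not V = not False = True
D iff not V = False iff True = False
(D iff not V) and D = False and False = False
((D iff not V) and D) xor D = False xor False = False
(not W iff (K -> N)) or (((D iff not V) and D) xor D) = True or False = True
Thus Statement 3 is true.

Count: 1.

1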